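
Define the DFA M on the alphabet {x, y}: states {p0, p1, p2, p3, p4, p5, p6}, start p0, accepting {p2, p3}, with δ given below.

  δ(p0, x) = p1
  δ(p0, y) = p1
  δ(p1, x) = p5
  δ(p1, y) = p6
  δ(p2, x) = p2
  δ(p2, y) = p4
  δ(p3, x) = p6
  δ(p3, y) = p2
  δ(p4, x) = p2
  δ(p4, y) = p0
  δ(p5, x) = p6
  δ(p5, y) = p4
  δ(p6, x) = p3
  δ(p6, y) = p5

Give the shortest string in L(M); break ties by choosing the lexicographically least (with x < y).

A breadth-first search from p0 reaches an accepting state first via the path p0 → p1 → p6 → p3 on input xyx.
No string of length < 3 is accepted (BFS exhausts all shorter strings without reaching an accepting state), and xyx is the lexicographically least accepting string of length 3.

xyx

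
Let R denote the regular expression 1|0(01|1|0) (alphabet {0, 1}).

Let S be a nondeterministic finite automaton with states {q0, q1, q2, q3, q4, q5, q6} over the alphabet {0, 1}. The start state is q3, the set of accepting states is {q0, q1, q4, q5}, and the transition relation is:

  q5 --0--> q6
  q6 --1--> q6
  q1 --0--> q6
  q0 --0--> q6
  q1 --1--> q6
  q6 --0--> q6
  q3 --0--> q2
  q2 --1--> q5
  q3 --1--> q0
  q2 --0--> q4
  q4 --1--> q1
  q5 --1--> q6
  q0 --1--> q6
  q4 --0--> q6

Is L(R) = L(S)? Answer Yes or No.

Yes

Converting the expression R to a DFA (subset construction, then merging equivalent states) gives the minimal DFA with states {r0, r1, r2, r3, r4}, start state r0, accepting states {r2, r3} and transitions r0: 0→r1, 1→r2; r1: 0→r3, 1→r2; r2: 0→r4, 1→r4; r3: 0→r4, 1→r2; r4: 0→r4, 1→r4.
Exploring the product automaton R × S from the start pair (r0, q3), following both machines on each input symbol, reaches 7 state pairs: (r0, q3), (r1, q2), (r2, q0), (r3, q4), (r2, q5), (r4, q6), (r2, q1).
R accepts in {r2, r3} and S accepts in {q0, q1, q4, q5}. In every reachable pair the two components are either both accepting — (r2, q0), (r3, q4), (r2, q5), (r2, q1) — or both non-accepting, so no string is accepted by exactly one of the machines: L(R) \ L(S) and L(S) \ L(R) are both empty.
Hence every string is accepted by R iff it is accepted by S, and the two languages coincide.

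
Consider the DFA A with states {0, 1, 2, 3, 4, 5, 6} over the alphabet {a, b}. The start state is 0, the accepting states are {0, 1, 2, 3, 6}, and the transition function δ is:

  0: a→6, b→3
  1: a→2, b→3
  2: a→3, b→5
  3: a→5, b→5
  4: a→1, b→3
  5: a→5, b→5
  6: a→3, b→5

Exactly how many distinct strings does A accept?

4

The useful subgraph on states {0, 3, 6} is acyclic, so L(A) is finite; the longest accepting path visits 3 useful states, giving maximum string length 2.
Counting accepting paths from 0 by length: 1 of length 0, 2 of length 1, 1 of length 2. Total 4.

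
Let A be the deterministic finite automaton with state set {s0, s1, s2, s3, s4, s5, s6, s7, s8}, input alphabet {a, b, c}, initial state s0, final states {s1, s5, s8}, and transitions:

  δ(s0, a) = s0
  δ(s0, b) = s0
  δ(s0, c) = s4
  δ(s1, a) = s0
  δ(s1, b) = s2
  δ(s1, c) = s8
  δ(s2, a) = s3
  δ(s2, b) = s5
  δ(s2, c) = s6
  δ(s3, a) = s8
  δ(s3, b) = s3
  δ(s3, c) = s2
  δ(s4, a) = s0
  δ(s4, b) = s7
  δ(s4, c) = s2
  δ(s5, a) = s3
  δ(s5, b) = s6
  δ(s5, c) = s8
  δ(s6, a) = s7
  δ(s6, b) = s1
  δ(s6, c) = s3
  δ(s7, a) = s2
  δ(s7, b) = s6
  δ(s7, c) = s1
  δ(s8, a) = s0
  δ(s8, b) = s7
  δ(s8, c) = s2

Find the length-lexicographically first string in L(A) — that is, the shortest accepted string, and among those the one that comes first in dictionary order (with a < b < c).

cbc

A breadth-first search from s0 reaches an accepting state first via the path s0 → s4 → s7 → s1 on input cbc.
No string of length < 3 is accepted (BFS exhausts all shorter strings without reaching an accepting state), and cbc is the lexicographically least accepting string of length 3.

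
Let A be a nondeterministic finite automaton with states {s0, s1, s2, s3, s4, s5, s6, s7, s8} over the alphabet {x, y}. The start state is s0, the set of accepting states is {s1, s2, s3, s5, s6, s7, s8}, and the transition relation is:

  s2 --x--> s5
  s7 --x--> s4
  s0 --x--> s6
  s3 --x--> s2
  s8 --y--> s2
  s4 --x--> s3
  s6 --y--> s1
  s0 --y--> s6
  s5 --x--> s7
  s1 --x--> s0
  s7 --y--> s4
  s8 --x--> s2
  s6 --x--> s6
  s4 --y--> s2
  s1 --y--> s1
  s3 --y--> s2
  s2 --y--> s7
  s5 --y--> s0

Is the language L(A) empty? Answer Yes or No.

No

The string x is accepted: the run s0 → s6 ends in the accepting state s6.
Since at least one string is accepted, L(A) is not empty.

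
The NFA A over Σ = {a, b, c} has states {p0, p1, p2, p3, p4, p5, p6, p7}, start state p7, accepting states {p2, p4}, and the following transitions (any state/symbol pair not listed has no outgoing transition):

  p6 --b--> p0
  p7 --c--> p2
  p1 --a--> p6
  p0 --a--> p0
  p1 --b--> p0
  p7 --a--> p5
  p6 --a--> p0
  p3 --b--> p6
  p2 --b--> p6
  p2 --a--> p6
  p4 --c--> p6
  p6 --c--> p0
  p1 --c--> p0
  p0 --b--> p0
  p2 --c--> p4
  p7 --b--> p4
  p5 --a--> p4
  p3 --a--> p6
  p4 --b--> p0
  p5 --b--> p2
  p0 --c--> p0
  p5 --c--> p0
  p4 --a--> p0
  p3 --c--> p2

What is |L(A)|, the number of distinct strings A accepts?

The useful subgraph on states {p2, p4, p5, p7} is acyclic, so L(A) is finite; the longest accepting path visits 4 useful states, giving maximum string length 3.
Counting accepting paths from p7 by length: 2 of length 1, 3 of length 2, 1 of length 3. Total 6.

6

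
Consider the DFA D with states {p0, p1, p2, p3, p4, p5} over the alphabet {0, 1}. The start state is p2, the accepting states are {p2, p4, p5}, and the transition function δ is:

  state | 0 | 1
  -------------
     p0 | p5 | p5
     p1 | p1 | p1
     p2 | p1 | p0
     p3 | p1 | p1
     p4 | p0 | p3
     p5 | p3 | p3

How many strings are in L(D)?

The useful subgraph on states {p0, p2, p5} is acyclic, so L(D) is finite; the longest accepting path visits 3 useful states, giving maximum string length 2.
Counting accepting paths from p2 by length: 1 of length 0, 2 of length 2. Total 3.

3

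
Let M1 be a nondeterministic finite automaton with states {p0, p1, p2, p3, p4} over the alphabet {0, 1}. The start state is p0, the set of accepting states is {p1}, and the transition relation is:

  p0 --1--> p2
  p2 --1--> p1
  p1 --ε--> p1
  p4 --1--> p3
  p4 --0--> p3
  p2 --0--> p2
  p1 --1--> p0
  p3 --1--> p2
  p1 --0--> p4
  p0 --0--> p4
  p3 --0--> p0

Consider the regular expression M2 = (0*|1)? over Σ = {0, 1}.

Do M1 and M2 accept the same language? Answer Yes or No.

The string 11 is accepted by M1 but rejected by M2.
So L(M1) ≠ L(M2).

No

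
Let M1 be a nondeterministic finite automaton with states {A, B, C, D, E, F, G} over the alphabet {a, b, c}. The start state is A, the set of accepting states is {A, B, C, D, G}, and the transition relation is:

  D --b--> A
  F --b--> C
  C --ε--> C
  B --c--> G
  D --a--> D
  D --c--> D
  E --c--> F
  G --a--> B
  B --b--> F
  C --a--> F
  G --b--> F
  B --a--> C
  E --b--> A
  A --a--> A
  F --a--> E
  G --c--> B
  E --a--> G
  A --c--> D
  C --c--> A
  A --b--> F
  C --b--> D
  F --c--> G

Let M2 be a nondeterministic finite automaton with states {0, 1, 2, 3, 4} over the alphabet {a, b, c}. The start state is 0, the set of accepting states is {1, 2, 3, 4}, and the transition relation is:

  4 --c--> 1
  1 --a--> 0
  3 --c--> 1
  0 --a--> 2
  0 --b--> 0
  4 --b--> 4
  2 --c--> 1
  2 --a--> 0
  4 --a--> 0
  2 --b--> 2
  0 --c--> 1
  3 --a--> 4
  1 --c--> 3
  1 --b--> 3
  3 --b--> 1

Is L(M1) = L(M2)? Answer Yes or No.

No

The empty string ε is accepted by M1 but rejected by M2.
So L(M1) ≠ L(M2).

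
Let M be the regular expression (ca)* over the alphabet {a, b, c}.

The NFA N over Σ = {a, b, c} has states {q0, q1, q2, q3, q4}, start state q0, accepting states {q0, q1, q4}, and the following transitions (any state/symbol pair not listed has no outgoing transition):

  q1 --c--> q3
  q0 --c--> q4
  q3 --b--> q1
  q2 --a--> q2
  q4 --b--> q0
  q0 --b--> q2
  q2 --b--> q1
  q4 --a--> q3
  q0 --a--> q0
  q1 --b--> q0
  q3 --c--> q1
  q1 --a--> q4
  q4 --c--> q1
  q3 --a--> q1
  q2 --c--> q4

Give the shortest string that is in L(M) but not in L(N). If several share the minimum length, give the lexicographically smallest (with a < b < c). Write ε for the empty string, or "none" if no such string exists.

The string ca is accepted by M but not by N.
No shorter string lies in the difference, and ca is the lexicographically first length-2 string in L(M) \ L(N).

ca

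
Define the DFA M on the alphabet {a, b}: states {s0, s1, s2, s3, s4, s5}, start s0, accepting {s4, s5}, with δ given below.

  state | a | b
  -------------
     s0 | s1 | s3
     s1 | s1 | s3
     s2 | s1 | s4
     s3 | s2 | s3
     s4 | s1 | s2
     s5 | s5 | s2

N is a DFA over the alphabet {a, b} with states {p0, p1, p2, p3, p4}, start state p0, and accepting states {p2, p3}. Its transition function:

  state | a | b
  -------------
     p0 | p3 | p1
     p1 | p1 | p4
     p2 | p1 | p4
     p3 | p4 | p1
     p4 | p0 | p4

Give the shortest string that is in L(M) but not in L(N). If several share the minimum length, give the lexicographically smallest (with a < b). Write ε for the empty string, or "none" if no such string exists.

bab

The string bab is accepted by M but not by N.
No shorter string lies in the difference, and bab is the lexicographically first length-3 string in L(M) \ L(N).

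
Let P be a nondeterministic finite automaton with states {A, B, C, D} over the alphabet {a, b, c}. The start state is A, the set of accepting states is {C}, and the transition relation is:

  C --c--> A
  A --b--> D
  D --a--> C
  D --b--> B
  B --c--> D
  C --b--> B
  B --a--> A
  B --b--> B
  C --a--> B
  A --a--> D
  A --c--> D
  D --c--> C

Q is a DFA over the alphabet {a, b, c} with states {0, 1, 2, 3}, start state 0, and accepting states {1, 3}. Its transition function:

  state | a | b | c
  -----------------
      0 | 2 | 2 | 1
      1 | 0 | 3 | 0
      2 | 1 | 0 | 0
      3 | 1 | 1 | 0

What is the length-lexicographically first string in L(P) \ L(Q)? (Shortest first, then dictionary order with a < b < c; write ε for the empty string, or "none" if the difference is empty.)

ac

The string ac is accepted by P but not by Q.
No shorter string lies in the difference, and ac is the lexicographically first length-2 string in L(P) \ L(Q).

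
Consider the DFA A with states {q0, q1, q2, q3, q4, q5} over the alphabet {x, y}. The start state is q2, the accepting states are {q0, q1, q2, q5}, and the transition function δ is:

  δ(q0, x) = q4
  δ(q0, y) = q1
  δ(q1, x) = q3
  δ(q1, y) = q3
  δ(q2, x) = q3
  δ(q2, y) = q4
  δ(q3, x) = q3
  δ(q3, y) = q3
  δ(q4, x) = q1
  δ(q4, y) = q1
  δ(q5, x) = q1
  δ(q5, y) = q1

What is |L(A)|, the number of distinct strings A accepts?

The useful subgraph on states {q1, q2, q4} is acyclic, so L(A) is finite; the longest accepting path visits 3 useful states, giving maximum string length 2.
Counting accepting paths from q2 by length: 1 of length 0, 2 of length 2. Total 3.

3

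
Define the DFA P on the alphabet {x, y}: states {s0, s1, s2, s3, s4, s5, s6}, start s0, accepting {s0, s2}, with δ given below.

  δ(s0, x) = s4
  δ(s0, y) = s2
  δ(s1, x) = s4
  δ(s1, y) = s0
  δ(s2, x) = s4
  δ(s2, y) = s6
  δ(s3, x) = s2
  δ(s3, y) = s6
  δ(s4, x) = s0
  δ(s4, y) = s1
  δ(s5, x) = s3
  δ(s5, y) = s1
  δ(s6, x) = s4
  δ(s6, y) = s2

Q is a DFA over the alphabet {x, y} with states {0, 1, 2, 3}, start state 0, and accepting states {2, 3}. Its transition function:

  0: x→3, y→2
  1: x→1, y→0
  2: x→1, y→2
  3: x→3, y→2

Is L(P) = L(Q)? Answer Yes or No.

The empty string ε is accepted by P but rejected by Q.
So L(P) ≠ L(Q).

No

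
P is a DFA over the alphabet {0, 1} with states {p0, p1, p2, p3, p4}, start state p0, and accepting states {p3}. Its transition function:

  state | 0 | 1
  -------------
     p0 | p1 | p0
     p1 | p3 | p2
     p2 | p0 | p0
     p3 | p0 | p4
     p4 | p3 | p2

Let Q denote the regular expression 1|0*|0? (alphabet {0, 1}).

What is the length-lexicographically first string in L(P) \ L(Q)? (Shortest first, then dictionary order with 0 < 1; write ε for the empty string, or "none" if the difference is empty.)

The string 100 is accepted by P but not by Q.
No shorter string lies in the difference, and 100 is the lexicographically first length-3 string in L(P) \ L(Q).

100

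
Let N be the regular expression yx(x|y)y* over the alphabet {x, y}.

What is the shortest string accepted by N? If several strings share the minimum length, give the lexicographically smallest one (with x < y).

yxx

By inspection of the expression, no string of length less than 3 matches, and yxx is the lexicographically first match of length 3.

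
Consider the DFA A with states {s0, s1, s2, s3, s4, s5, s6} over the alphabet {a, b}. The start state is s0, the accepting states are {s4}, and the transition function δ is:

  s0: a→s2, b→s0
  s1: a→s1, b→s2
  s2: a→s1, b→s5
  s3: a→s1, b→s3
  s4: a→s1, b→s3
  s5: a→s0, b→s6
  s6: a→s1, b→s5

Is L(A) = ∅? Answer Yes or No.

The states reachable from the start state are {s0, s1, s2, s5, s6}.
None of the accepting states {s4} is reachable, so no string is accepted and L(A) = ∅.

Yes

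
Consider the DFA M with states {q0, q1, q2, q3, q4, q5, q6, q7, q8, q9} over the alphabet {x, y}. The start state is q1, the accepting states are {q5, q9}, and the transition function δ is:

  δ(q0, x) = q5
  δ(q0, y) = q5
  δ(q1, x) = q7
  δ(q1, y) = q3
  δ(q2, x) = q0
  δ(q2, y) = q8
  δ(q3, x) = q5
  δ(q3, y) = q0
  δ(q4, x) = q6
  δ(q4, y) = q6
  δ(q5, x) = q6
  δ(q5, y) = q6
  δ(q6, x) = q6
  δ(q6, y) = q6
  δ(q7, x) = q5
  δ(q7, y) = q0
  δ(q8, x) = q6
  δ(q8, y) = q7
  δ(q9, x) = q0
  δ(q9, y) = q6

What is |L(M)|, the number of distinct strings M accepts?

The useful subgraph on states {q0, q1, q3, q5, q7} is acyclic, so L(M) is finite; the longest accepting path visits 4 useful states, giving maximum string length 3.
Counting accepting paths from q1 by length: 2 of length 2, 4 of length 3. Total 6.

6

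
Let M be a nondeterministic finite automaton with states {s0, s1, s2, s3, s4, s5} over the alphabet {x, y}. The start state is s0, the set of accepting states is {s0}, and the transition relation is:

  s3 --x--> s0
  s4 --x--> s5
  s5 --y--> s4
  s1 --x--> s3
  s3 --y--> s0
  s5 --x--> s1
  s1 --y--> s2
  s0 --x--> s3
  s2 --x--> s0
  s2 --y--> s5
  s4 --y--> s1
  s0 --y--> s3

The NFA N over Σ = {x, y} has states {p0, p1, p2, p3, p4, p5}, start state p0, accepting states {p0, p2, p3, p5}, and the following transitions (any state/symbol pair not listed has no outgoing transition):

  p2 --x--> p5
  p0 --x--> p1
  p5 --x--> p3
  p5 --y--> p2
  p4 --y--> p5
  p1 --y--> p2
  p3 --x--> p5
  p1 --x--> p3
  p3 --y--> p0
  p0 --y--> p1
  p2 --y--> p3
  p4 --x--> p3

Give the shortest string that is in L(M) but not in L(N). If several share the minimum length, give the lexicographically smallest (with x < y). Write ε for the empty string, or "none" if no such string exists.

The string xxyx is accepted by M but not by N.
No shorter string lies in the difference, and xxyx is the lexicographically first length-4 string in L(M) \ L(N).

xxyx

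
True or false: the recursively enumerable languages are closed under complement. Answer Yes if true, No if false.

No

If both L and its complement were r.e., running the two recognisers in parallel would decide L, so L would be recursive; but there are r.e. languages that are not recursive (e.g. the halting problem), and their complements are therefore not r.e.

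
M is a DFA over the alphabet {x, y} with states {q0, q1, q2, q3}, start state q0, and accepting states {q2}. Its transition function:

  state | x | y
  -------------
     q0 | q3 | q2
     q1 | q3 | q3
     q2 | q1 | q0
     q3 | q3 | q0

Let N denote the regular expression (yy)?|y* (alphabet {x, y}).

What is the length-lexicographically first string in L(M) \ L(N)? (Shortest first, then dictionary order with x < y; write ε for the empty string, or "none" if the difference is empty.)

xyy

The string xyy is accepted by M but not by N.
No shorter string lies in the difference, and xyy is the lexicographically first length-3 string in L(M) \ L(N).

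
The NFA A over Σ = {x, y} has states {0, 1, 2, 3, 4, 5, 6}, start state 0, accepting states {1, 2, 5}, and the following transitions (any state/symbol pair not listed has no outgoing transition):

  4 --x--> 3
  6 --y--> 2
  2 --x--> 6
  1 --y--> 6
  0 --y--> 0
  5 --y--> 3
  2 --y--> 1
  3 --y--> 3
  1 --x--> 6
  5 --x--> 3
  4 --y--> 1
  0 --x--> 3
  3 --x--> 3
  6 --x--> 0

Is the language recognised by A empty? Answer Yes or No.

Yes

The states reachable from the start state are {0, 3}.
None of the accepting states {1, 2, 5} is reachable, so no string is accepted and L(A) = ∅.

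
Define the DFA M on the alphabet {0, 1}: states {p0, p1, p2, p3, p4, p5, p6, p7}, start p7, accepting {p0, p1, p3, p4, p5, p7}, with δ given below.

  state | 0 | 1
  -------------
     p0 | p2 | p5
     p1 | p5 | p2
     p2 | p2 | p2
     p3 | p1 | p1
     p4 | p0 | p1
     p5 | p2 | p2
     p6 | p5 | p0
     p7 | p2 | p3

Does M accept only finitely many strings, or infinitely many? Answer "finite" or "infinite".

finite

The useful states (reachable from p7 and able to reach an accepting state) are {p1, p3, p5, p7}.
Restricted to these states the transition graph has no cycle, so every accepting path has bounded length and L is finite.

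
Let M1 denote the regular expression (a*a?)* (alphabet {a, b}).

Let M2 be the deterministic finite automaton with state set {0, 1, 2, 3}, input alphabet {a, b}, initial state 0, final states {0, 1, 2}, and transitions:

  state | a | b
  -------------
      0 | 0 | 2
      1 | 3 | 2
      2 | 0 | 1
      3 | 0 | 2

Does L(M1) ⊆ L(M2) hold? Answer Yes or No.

Converting the expression M1 to a DFA (subset construction, then merging equivalent states) gives the minimal DFA with states {r0, r1}, start state r0, accepting states {r0} and transitions r0: a→r0, b→r1; r1: a→r1, b→r1.
Exploring the product automaton M1 × M2 from the start pair (r0, 0), following both machines on each input symbol, reaches 5 state pairs: (r0, 0), (r1, 2), (r1, 0), (r1, 1), (r1, 3).
M1 accepts in {r0} and M2 accepts in {0, 1, 2}. The reachable pairs whose M1-component is accepting are (r0, 0); in each of them the M2-component is accepting too, so the product for L(M1) \ L(M2) (M1-component accepting, M2-component rejecting) has no reachable accepting pair and the difference is empty.
Hence every string in L(M1) is also in L(M2).

Yes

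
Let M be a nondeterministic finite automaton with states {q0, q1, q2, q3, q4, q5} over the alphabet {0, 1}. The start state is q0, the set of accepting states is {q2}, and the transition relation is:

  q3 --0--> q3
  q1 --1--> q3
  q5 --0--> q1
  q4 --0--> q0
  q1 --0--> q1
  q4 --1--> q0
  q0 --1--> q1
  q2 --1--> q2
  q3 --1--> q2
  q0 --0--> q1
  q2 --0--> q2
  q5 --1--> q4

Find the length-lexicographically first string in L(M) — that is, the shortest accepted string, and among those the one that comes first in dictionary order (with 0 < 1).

011

A breadth-first search from q0 reaches an accepting state first via the path q0 → q1 → q3 → q2 on input 011.
No string of length < 3 is accepted (BFS exhausts all shorter strings without reaching an accepting state), and 011 is the lexicographically least accepting string of length 3.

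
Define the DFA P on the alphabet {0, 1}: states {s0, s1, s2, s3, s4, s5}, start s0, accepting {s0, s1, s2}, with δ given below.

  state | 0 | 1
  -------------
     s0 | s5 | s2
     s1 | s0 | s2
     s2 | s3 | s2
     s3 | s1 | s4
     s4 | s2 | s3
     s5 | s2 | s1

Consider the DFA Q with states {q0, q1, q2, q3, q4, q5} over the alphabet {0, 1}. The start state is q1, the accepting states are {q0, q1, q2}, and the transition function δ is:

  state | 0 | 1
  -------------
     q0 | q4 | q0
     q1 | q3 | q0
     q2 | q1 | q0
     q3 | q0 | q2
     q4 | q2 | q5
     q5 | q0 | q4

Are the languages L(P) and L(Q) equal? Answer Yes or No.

Exploring the product automaton P × Q from the start pair (s0, q1), following both machines on each input symbol, reaches 6 state pairs: (s0, q1), (s5, q3), (s2, q0), (s1, q2), (s3, q4), (s4, q5).
P accepts in {s0, s1, s2} and Q accepts in {q0, q1, q2}. In every reachable pair the two components are either both accepting — (s0, q1), (s2, q0), (s1, q2) — or both non-accepting, so no string is accepted by exactly one of the machines: L(P) \ L(Q) and L(Q) \ L(P) are both empty.
Hence every string is accepted by P iff it is accepted by Q, and the two languages coincide.

Yes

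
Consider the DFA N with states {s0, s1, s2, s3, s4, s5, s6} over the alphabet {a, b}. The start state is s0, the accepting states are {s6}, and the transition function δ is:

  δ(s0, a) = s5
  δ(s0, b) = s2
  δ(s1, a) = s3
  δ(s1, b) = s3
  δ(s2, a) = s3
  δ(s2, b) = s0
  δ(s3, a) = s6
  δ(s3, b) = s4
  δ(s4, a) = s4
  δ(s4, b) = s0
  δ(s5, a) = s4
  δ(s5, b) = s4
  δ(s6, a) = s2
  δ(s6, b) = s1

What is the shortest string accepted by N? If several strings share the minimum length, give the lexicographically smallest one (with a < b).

A breadth-first search from s0 reaches an accepting state first via the path s0 → s2 → s3 → s6 on input baa.
No string of length < 3 is accepted (BFS exhausts all shorter strings without reaching an accepting state), and baa is the lexicographically least accepting string of length 3.

baa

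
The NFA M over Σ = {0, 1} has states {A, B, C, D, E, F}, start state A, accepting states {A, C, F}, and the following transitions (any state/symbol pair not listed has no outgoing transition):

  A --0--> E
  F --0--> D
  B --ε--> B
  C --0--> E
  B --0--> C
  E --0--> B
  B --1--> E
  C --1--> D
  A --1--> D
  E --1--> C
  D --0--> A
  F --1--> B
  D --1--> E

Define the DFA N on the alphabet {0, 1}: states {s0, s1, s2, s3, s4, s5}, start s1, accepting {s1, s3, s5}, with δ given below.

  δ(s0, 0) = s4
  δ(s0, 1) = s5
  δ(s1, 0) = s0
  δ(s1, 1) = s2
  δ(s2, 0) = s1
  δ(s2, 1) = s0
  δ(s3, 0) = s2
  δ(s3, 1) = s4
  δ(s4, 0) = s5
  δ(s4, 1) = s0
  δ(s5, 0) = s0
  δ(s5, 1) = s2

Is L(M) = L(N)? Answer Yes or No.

Yes

Exploring the product automaton M × N from the start pair (A, s1), following both machines on each input symbol, reaches 5 state pairs: (A, s1), (E, s0), (D, s2), (B, s4), (C, s5).
M accepts in {A, C, F} and N accepts in {s1, s3, s5}. In every reachable pair the two components are either both accepting — (A, s1), (C, s5) — or both non-accepting, so no string is accepted by exactly one of the machines: L(M) \ L(N) and L(N) \ L(M) are both empty.
Hence every string is accepted by M iff it is accepted by N, and the two languages coincide.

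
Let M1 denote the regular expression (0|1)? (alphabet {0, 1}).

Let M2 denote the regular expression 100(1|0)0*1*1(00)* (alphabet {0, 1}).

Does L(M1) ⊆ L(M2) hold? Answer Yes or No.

The empty string ε is in L(M1) but not in L(M2).
So L(M1) ⊄ L(M2).

No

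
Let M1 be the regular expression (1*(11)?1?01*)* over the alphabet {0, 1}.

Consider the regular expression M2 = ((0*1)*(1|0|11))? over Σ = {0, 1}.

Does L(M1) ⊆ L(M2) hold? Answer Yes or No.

No

The string 00 is in L(M1) but not in L(M2).
So L(M1) ⊄ L(M2).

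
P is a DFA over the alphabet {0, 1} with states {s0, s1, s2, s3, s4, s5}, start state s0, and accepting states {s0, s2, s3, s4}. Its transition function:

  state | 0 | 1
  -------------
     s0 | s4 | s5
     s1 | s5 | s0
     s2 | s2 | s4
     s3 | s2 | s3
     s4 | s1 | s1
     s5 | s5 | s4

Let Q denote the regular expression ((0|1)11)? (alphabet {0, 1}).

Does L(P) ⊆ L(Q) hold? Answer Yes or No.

The string 0 is in L(P) but not in L(Q).
So L(P) ⊄ L(Q).

No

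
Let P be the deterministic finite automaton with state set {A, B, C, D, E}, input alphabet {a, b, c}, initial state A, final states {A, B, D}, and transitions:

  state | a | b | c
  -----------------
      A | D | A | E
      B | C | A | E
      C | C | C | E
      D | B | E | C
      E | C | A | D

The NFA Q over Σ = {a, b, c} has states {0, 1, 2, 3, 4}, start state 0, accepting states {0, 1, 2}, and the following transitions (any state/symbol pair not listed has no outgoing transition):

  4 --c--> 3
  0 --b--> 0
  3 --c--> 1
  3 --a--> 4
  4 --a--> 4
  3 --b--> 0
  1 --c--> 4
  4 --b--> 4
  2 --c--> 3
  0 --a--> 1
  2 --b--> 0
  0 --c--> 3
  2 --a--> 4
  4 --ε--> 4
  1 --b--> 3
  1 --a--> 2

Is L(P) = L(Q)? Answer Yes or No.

Exploring the product automaton P × Q from the start pair (A, 0), following both machines on each input symbol, reaches 5 state pairs: (A, 0), (D, 1), (E, 3), (B, 2), (C, 4).
P accepts in {A, B, D} and Q accepts in {0, 1, 2}. In every reachable pair the two components are either both accepting — (A, 0), (D, 1), (B, 2) — or both non-accepting, so no string is accepted by exactly one of the machines: L(P) \ L(Q) and L(Q) \ L(P) are both empty.
Hence every string is accepted by P iff it is accepted by Q, and the two languages coincide.

Yes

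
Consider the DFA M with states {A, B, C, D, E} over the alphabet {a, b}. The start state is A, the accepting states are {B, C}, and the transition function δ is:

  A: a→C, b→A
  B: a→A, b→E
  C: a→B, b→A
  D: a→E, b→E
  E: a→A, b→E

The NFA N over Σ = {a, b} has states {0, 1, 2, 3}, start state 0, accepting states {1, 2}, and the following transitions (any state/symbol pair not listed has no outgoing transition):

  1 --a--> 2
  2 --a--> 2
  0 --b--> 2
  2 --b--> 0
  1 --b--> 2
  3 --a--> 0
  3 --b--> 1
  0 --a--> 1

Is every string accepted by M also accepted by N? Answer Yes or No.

Yes

Exploring the product automaton M × N from the start pair (A, 0), following both machines on each input symbol, reaches 8 state pairs: (A, 0), (C, 1), (A, 2), (B, 2), (C, 2), (E, 0), (A, 1), (E, 2).
M accepts in {B, C} and N accepts in {1, 2}. The reachable pairs whose M-component is accepting are (C, 1), (B, 2), (C, 2); in each of them the N-component is accepting too, so the product for L(M) \ L(N) (M-component accepting, N-component rejecting) has no reachable accepting pair and the difference is empty.
Hence every string in L(M) is also in L(N).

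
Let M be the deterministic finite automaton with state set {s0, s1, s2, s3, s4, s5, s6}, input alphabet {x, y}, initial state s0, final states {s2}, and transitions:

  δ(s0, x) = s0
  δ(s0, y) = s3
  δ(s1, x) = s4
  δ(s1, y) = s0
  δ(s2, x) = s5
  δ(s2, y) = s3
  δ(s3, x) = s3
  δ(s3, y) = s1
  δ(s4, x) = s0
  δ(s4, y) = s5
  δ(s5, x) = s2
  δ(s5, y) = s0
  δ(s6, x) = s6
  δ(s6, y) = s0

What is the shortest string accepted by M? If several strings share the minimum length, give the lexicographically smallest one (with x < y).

A breadth-first search from s0 reaches an accepting state first via the path s0 → s3 → s1 → s4 → s5 → s2 on input yyxyx.
No string of length < 5 is accepted (BFS exhausts all shorter strings without reaching an accepting state), and yyxyx is the lexicographically least accepting string of length 5.

yyxyx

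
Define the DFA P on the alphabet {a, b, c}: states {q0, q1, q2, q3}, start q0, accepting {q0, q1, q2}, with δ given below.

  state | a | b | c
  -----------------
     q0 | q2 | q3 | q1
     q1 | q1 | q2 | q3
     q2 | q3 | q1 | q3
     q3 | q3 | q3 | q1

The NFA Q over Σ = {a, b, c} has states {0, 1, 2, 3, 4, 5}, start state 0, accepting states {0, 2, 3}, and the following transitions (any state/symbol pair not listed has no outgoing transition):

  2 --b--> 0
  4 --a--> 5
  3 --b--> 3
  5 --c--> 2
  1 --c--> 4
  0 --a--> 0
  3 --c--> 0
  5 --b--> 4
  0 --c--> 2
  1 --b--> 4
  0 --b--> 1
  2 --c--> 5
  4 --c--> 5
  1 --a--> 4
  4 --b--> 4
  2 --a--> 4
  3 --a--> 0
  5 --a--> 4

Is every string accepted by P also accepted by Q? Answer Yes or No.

The string ab is in L(P) but not in L(Q).
So L(P) ⊄ L(Q).

No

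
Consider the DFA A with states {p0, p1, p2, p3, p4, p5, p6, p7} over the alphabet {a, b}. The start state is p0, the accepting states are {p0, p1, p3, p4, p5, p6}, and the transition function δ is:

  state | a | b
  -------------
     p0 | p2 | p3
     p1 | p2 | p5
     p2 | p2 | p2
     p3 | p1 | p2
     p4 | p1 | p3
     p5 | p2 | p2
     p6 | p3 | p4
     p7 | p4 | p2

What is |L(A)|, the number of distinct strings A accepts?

The useful subgraph on states {p0, p1, p3, p5} is acyclic, so L(A) is finite; the longest accepting path visits 4 useful states, giving maximum string length 3.
Counting accepting paths from p0 by length: 1 of length 0, 1 of length 1, 1 of length 2, 1 of length 3. Total 4.

4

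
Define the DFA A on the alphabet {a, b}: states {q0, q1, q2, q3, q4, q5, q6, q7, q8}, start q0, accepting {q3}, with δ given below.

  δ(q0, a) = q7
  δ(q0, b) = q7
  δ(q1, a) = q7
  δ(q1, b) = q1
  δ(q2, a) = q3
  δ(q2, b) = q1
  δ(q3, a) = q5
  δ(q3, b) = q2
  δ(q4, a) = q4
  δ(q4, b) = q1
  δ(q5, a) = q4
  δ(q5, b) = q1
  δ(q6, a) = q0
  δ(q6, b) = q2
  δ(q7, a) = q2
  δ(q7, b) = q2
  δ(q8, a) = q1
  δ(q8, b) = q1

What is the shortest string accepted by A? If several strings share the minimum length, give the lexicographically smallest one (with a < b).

A breadth-first search from q0 reaches an accepting state first via the path q0 → q7 → q2 → q3 on input aaa.
No string of length < 3 is accepted (BFS exhausts all shorter strings without reaching an accepting state), and aaa is the lexicographically least accepting string of length 3.

aaa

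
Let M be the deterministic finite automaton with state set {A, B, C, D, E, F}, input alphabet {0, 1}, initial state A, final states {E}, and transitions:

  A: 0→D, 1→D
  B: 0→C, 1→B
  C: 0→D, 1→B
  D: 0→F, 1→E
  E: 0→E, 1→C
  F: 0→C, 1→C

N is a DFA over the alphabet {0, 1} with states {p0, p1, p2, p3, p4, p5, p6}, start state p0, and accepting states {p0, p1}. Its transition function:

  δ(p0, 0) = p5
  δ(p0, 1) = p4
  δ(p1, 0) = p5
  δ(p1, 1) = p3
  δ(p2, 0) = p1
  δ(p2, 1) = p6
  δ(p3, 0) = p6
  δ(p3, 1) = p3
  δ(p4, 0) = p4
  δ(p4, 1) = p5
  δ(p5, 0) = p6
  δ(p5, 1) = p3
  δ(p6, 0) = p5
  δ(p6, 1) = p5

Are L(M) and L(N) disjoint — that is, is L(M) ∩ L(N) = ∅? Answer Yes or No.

Yes

Exploring the product automaton M × N from the start pair (A, p0), following both machines on each input symbol, reaches 16 state pairs: (A, p0), (D, p5), (D, p4), (F, p6), (E, p3), (F, p4), (E, p5), (C, p5), (E, p6), (C, p3), (C, p4), (D, p6), (B, p3), (B, p5), (F, p5), (C, p6).
M accepts in {E} and N accepts in {p0, p1}; no reachable pair has both components accepting, so no string drives both machines to acceptance simultaneously and L(M) ∩ L(N) = ∅.
So no string is accepted by both, and the intersection is empty.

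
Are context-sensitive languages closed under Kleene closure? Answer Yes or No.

An LBA guesses a factorisation of the input into blocks (marking block boundaries on a second track) and verifies each block with the LBA for L; this uses no space beyond the input, so L* is context-sensitive.
So the context-sensitive languages are closed under Kleene star.

Yes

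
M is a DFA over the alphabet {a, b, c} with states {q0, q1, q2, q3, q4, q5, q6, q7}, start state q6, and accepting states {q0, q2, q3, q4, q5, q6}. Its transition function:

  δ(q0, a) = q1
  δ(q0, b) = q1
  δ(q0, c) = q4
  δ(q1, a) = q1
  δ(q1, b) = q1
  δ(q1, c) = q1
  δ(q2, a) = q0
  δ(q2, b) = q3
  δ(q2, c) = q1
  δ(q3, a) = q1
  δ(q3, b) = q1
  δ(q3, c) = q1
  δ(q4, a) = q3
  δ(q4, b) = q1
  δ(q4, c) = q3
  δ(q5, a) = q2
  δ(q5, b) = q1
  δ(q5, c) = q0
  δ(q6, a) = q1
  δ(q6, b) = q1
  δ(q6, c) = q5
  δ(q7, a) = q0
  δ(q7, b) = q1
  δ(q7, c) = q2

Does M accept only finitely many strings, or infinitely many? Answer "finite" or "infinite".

The useful states (reachable from q6 and able to reach an accepting state) are {q0, q2, q3, q4, q5, q6}.
Restricted to these states the transition graph has no cycle, so every accepting path has bounded length and L is finite.

finite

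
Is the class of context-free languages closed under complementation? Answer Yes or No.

CFLs are closed under union, so if they were also closed under complement they would be closed under intersection by De Morgan (L₁ ∩ L₂ is the complement of the union of the complements). But {aⁿbⁿcᵐ} ∩ {aᵐbⁿcⁿ} = {aⁿbⁿcⁿ} is not context-free although both operands are.

No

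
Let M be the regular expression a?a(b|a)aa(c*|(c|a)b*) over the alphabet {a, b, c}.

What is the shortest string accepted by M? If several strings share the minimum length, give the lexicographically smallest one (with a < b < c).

aaaa

By inspection of the expression, no string of length less than 4 matches, and aaaa is the lexicographically first match of length 4.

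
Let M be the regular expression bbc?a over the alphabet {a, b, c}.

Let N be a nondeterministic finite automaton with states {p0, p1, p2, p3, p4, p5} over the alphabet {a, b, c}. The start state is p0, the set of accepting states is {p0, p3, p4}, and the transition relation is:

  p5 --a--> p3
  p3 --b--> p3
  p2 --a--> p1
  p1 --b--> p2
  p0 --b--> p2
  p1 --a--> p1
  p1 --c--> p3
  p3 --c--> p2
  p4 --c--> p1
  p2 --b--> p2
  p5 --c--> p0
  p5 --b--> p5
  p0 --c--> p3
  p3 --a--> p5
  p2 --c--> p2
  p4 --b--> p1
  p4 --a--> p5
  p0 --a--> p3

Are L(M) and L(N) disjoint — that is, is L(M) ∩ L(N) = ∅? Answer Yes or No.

Yes

Converting the expression M to a DFA (subset construction, then merging equivalent states) gives the minimal DFA with states {m0, m1, m2, m3, m4, m5}, start state m0, accepting states {m4} and transitions m0: a→m1, b→m2, c→m1; m1: a→m1, b→m1, c→m1; m2: a→m1, b→m3, c→m1; m3: a→m4, b→m1, c→m5; m4: a→m1, b→m1, c→m1; m5: a→m4, b→m1, c→m1.
Exploring the product automaton M × N from the start pair (m0, p0), following both machines on each input symbol, reaches 10 state pairs: (m0, p0), (m1, p3), (m2, p2), (m1, p5), (m1, p2), (m1, p1), (m3, p2), (m1, p0), (m4, p1), (m5, p2).
M accepts in {m4} and N accepts in {p0, p3, p4}; no reachable pair has both components accepting, so no string drives both machines to acceptance simultaneously and L(M) ∩ L(N) = ∅.
So no string is accepted by both, and the intersection is empty.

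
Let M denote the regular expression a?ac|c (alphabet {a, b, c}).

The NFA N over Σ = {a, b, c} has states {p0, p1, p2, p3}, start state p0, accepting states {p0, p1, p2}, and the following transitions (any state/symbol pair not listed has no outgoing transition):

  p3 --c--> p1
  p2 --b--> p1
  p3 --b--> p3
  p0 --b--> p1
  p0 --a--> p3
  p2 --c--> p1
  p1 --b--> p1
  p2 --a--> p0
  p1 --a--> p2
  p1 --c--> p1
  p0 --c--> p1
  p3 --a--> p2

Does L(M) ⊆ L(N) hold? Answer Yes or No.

Yes

Converting the expression M to a DFA (subset construction, then merging equivalent states) gives the minimal DFA with states {m0, m1, m2, m3, m4}, start state m0, accepting states {m3} and transitions m0: a→m1, b→m2, c→m3; m1: a→m4, b→m2, c→m3; m2: a→m2, b→m2, c→m2; m3: a→m2, b→m2, c→m2; m4: a→m2, b→m2, c→m3.
Exploring the product automaton M × N from the start pair (m0, p0), following both machines on each input symbol, reaches 8 state pairs: (m0, p0), (m1, p3), (m2, p1), (m3, p1), (m4, p2), (m2, p3), (m2, p2), (m2, p0).
M accepts in {m3} and N accepts in {p0, p1, p2}. The reachable pairs whose M-component is accepting are (m3, p1); in each of them the N-component is accepting too, so the product for L(M) \ L(N) (M-component accepting, N-component rejecting) has no reachable accepting pair and the difference is empty.
Hence every string in L(M) is also in L(N).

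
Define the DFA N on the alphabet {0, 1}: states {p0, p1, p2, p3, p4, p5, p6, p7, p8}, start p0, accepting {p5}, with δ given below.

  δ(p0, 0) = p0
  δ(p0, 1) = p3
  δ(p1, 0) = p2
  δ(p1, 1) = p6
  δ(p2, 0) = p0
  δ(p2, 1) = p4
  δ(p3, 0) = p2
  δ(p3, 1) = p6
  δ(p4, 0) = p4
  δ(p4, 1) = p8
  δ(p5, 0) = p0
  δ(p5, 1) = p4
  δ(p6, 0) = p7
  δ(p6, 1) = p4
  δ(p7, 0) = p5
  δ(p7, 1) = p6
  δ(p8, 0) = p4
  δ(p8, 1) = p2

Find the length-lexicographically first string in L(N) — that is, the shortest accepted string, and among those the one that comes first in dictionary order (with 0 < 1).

A breadth-first search from p0 reaches an accepting state first via the path p0 → p3 → p6 → p7 → p5 on input 1100.
No string of length < 4 is accepted (BFS exhausts all shorter strings without reaching an accepting state), and 1100 is the lexicographically least accepting string of length 4.

1100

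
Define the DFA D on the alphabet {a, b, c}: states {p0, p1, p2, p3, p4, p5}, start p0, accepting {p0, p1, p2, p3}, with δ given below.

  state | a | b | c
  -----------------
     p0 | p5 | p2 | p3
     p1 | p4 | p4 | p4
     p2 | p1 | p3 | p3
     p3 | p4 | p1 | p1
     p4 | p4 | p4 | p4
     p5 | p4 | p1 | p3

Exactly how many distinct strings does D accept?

16

The useful subgraph on states {p0, p1, p2, p3, p5} is acyclic, so L(D) is finite; the longest accepting path visits 4 useful states, giving maximum string length 3.
Counting accepting paths from p0 by length: 1 of length 0, 2 of length 1, 7 of length 2, 6 of length 3. Total 16.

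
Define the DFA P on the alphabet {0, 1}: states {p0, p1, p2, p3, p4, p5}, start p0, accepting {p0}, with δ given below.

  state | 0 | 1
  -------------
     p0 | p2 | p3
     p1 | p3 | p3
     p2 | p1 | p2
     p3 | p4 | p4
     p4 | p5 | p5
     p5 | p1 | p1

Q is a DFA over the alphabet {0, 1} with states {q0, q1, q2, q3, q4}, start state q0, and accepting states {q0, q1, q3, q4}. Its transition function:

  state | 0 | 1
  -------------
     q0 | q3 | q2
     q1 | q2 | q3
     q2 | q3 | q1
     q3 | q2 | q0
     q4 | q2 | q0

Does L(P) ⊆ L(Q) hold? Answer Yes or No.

Exploring the product automaton P × Q from the start pair (p0, q0), following both machines on each input symbol, reaches 21 state pairs: (p0, q0), (p2, q3), (p3, q2), (p1, q2), (p2, q0), (p4, q3), (p4, q1), (p3, q3), (p3, q1), (p1, q3), (p2, q2), (p5, q2), (p5, q0), (p5, q3), (p4, q2), (p4, q0), (p3, q0), (p2, q1), (p1, q1), (p1, q0), (p5, q1).
P accepts in {p0} and Q accepts in {q0, q1, q3, q4}. The reachable pairs whose P-component is accepting are (p0, q0); in each of them the Q-component is accepting too, so the product for L(P) \ L(Q) (P-component accepting, Q-component rejecting) has no reachable accepting pair and the difference is empty.
Hence every string in L(P) is also in L(Q).

Yes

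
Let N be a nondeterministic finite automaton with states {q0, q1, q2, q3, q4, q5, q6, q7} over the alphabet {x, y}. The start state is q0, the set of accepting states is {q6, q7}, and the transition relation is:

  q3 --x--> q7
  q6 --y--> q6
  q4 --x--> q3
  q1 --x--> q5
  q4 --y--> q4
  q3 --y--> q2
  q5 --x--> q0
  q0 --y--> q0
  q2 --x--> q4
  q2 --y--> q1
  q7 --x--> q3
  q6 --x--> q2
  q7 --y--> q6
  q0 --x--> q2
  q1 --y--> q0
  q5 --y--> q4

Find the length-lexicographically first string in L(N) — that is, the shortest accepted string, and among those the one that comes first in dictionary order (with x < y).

xxxx

A breadth-first search from q0 reaches an accepting state first via the path q0 → q2 → q4 → q3 → q7 on input xxxx.
No string of length < 4 is accepted (BFS exhausts all shorter strings without reaching an accepting state), and xxxx is the lexicographically least accepting string of length 4.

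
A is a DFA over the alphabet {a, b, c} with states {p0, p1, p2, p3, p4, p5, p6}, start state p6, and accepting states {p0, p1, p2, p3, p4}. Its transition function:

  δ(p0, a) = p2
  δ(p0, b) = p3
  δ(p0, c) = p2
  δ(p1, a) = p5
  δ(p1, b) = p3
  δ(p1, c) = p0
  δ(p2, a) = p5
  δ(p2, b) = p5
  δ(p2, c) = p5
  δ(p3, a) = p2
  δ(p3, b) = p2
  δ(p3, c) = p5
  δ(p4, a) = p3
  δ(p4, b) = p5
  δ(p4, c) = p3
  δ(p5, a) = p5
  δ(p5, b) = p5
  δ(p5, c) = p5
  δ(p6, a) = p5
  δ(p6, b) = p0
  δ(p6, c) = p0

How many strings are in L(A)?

The useful subgraph on states {p0, p2, p3, p6} is acyclic, so L(A) is finite; the longest accepting path visits 4 useful states, giving maximum string length 3.
Counting accepting paths from p6 by length: 2 of length 1, 6 of length 2, 4 of length 3. Total 12.

12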